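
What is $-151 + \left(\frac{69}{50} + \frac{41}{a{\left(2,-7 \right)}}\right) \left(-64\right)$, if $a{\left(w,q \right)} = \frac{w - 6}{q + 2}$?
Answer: $- \frac{87983}{25} \approx -3519.3$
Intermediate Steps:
$a{\left(w,q \right)} = \frac{-6 + w}{2 + q}$
$-151 + \left(\frac{69}{50} + \frac{41}{a{\left(2,-7 \right)}}\right) \left(-64\right) = -151 + \left(\frac{69}{50} + \frac{41}{\frac{1}{2 - 7} \left(-6 + 2\right)}\right) \left(-64\right) = -151 + \left(69 \cdot \frac{1}{50} + \frac{41}{\frac{1}{-5} \left(-4\right)}\right) \left(-64\right) = -151 + \left(\frac{69}{50} + \frac{41}{\left(- \frac{1}{5}\right) \left(-4\right)}\right) \left(-64\right) = -151 + \left(\frac{69}{50} + \frac{41}{\frac{4}{5}}\right) \left(-64\right) = -151 + \left(\frac{69}{50} + 41 \cdot \frac{5}{4}\right) \left(-64\right) = -151 + \left(\frac{69}{50} + \frac{205}{4}\right) \left(-64\right) = -151 + \frac{5263}{100} \left(-64\right) = -151 - \frac{84208}{25} = - \frac{87983}{25}$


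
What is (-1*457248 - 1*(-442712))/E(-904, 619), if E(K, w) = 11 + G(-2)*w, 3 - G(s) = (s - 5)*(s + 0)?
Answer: 7268/3399 ≈ 2.1383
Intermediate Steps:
G(s) = 3 - s*(-5 + s) (G(s) = 3 - (s - 5)*(s + 0) = 3 - (-5 + s)*s = 3 - s*(-5 + s))
E(K, w) = 11 - 11*w (E(K, w) = 11 + (3 - 1*(-2)² + 5*(-2))*w = 11 + (3 - 1*4 - 10)*w = 11 + (3 - 4 - 10)*w = 11 - 11*w)
(-1*457248 - 1*(-442712))/E(-904, 619) = (-1*457248 - 1*(-442712))/(11 - 11*619) = (-457248 + 442712)/(11 - 6809) = -14536/(-6798) = -14536*(-1/6798) = 7268/3399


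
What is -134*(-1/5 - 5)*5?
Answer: 3484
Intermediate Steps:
-134*(-1/5 - 5)*5 = -134*(-1*⅕ - 5)*5 = -134*(-⅕ - 5)*5 = -(-3484)*5/5 = -134*(-26) = 3484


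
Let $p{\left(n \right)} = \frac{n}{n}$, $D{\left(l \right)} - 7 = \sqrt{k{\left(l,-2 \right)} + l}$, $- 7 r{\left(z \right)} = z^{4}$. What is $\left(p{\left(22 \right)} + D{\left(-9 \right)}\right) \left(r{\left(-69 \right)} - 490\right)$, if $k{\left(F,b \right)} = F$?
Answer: $- \frac{181364408}{7} - \frac{68011653 i \sqrt{2}}{7} \approx -2.5909 \cdot 10^{7} - 1.374 \cdot 10^{7} i$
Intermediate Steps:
$r{\left(z \right)} = - \frac{z^{4}}{7}$
$D{\left(l \right)} = 7 + \sqrt{2} \sqrt{l}$ ($D{\left(l \right)} = 7 + \sqrt{l + l} = 7 + \sqrt{2 l} = 7 + \sqrt{2} \sqrt{l}$)
$p{\left(n \right)} = 1$
$\left(p{\left(22 \right)} + D{\left(-9 \right)}\right) \left(r{\left(-69 \right)} - 490\right) = \left(1 + \left(7 + \sqrt{2} \sqrt{-9}\right)\right) \left(- \frac{\left(-69\right)^{4}}{7} - 490\right) = \left(1 + \left(7 + \sqrt{2} \cdot 3 i\right)\right) \left(\left(- \frac{1}{7}\right) 22667121 - 490\right) = \left(1 + \left(7 + 3 i \sqrt{2}\right)\right) \left(- \frac{22667121}{7} - 490\right) = \left(8 + 3 i \sqrt{2}\right) \left(- \frac{22670551}{7}\right) = - \frac{181364408}{7} - \frac{68011653 i \sqrt{2}}{7}$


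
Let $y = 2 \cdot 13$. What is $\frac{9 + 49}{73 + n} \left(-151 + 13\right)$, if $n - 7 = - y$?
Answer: $- \frac{1334}{9} \approx -148.22$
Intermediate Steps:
$y = 26$
$n = -19$ ($n = 7 - 26 = -19$)
$\frac{9 + 49}{73 + n} \left(-151 + 13\right) = \frac{9 + 49}{73 - 19} \left(-151 + 13\right) = \frac{58}{54} \left(-138\right) = 58 \cdot \frac{1}{54} \left(-138\right) = \frac{29}{27} \left(-138\right) = - \frac{1334}{9}$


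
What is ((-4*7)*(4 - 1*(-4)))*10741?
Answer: -2405984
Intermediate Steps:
((-4*7)*(4 - 1*(-4)))*10741 = -28*(4 + 4)*10741 = -28*8*10741 = -224*10741 = -2405984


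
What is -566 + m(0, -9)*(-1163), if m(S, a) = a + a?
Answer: 20368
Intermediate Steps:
m(S, a) = 2*a
-566 + m(0, -9)*(-1163) = -566 + (2*(-9))*(-1163) = -566 - 18*(-1163) = -566 + 20934 = 20368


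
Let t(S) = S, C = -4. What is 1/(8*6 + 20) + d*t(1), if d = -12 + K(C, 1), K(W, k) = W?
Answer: -1087/68 ≈ -15.985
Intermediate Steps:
d = -16 (d = -12 - 4 = -16)
1/(8*6 + 20) + d*t(1) = 1/(8*6 + 20) - 16*1 = 1/(48 + 20) - 16 = 1/68 - 16 = -1087/68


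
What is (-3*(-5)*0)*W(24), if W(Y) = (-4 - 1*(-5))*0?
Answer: 0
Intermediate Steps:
W(Y) = 0 (W(Y) = (-4 + 5)*0 = 1*0 = 0)
(-3*(-5)*0)*W(24) = (-3*(-5)*0)*0 = (15*0)*0 = 0*0 = 0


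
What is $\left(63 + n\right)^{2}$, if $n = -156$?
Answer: $8649$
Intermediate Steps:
$\left(63 + n\right)^{2} = \left(63 - 156\right)^{2} = \left(-93\right)^{2} = 8649$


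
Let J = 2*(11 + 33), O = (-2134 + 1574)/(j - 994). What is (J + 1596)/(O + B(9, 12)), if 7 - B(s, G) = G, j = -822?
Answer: -382268/1065 ≈ -358.94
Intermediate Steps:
O = 70/227 (O = (-2134 + 1574)/(-822 - 994) = -560/(-1816) = -560*(-1/1816) = 70/227 ≈ 0.30837)
J = 88 (J = 2*44 = 88)
B(s, G) = 7 - G
(J + 1596)/(O + B(9, 12)) = (88 + 1596)/(70/227 + (7 - 1*12)) = 1684/(70/227 + (7 - 12)) = 1684/(70/227 - 5) = 1684/(-1065/227) = 1684*(-227/1065) = -382268/1065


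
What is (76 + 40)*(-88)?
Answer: -10208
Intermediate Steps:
(76 + 40)*(-88) = 116*(-88) = -10208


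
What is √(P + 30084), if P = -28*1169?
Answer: 2*I*√662 ≈ 51.459*I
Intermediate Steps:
P = -32732
√(P + 30084) = √(-32732 + 30084) = √(-2648) = 2*I*√662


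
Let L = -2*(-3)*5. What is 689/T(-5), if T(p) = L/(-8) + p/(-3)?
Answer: -8268/25 ≈ -330.72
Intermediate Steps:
L = 30 (L = 6*5 = 30)
T(p) = -15/4 - p/3 (T(p) = 30/(-8) + p/(-3) = 30*(-1/8) + p*(-1/3) = -15/4 - p/3)
689/T(-5) = 689/(-15/4 - 1/3*(-5)) = 689/(-15/4 + 5/3) = 689/(-25/12) = 689*(-12/25) = -8268/25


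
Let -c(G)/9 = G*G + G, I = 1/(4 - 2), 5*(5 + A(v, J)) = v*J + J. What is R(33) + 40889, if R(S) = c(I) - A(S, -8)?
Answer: 818833/20 ≈ 40942.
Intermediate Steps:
A(v, J) = -5 + J/5 + J*v/5 (A(v, J) = -5 + (v*J + J)/5 = -5 + (J*v + J)/5 = -5 + (J + J*v)/5 = -5 + (J/5 + J*v/5) = -5 + J/5 + J*v/5)
I = 1/2 ≈ 0.50000
c(G) = -9*G - 9*G**2 (c(G) = -9*(G*G + G) = -9*(G**2 + G) = -9*(G + G**2) = -9*G - 9*G**2)
R(S) = -3/20 + 8*S/5 (R(S) = -9*1/2*(1 + 1/2) - (-5 + (1/5)*(-8) + (1/5)*(-8)*S) = -9*1/2*3/2 - (-5 - 8/5 - 8*S/5) = -27/4 - (-33/5 - 8*S/5) = -27/4 + (33/5 + 8*S/5) = -3/20 + 8*S/5)
R(33) + 40889 = (-3/20 + (8/5)*33) + 40889 = (-3/20 + 264/5) + 40889 = 1053/20 + 40889 = 818833/20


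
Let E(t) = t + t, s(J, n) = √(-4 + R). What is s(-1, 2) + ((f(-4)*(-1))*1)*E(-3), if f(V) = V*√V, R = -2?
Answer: I*(-48 + √6) ≈ -45.551*I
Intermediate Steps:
f(V) = V^(3/2)
s(J, n) = I*√6 (s(J, n) = √(-4 - 2) = √(-6) = I*√6)
E(t) = 2*t
s(-1, 2) + ((f(-4)*(-1))*1)*E(-3) = I*√6 + (((-4)^(3/2)*(-1))*1)*(2*(-3)) = I*√6 + ((-8*I*(-1))*1)*(-6) = I*√6 + ((8*I)*1)*(-6) = I*√6 + (8*I)*(-6) = I*√6 - 48*I = -48*I + I*√6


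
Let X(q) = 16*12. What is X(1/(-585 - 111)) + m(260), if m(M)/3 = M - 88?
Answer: 708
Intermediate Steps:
m(M) = -264 + 3*M (m(M) = 3*(M - 88) = 3*(-88 + M) = -264 + 3*M)
X(q) = 192
X(1/(-585 - 111)) + m(260) = 192 + (-264 + 3*260) = 192 + (-264 + 780) = 192 + 516 = 708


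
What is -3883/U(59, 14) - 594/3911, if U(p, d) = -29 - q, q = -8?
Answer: 15173939/82131 ≈ 184.75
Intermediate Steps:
U(p, d) = -21 (U(p, d) = -29 - 1*(-8) = -29 + 8 = -21)
-3883/U(59, 14) - 594/3911 = -3883/(-21) - 594/3911 = -3883*(-1/21) - 594*1/3911 = 3883/21 - 594/3911 = 15173939/82131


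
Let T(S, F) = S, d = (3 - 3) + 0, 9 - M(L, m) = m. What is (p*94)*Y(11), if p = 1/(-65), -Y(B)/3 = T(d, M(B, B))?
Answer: 0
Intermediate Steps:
M(L, m) = 9 - m
d = 0 (d = 0 + 0 = 0)
Y(B) = 0 (Y(B) = -3*0 = 0)
p = -1/65 ≈ -0.015385
(p*94)*Y(11) = -1/65*94*0 = -94/65*0 = 0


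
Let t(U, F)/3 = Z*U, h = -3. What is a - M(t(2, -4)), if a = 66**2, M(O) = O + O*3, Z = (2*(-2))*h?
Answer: 4068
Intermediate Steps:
Z = 12 (Z = (2*(-2))*(-3) = -4*(-3) = 12)
t(U, F) = 36*U (t(U, F) = 3*(12*U) = 36*U)
M(O) = 4*O (M(O) = O + 3*O = 4*O)
a = 4356
a - M(t(2, -4)) = 4356 - 4*36*2 = 4356 - 4*72 = 4356 - 1*288 = 4356 - 288 = 4068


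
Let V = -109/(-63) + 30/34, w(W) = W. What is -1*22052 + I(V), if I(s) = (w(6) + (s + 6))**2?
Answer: -25049625632/1147041 ≈ -21838.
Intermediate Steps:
V = 2798/1071 (V = -109*(-1/63) + 30*(1/34) = 109/63 + 15/17 = 2798/1071 ≈ 2.6125)
I(s) = (12 + s)**2 (I(s) = (6 + (s + 6))**2 = (6 + (6 + s))**2 = (12 + s)**2)
-1*22052 + I(V) = -1*22052 + (12 + 2798/1071)**2 = -22052 + (15650/1071)**2 = -22052 + 244922500/1147041 = -25049625632/1147041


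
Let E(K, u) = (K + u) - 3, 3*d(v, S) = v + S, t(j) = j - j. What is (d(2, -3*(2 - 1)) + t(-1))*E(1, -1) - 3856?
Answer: -3855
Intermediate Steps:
t(j) = 0
d(v, S) = S/3 + v/3 (d(v, S) = (v + S)/3 = (S + v)/3 = S/3 + v/3)
E(K, u) = -3 + K + u
(d(2, -3*(2 - 1)) + t(-1))*E(1, -1) - 3856 = (((-3*(2 - 1))/3 + (⅓)*2) + 0)*(-3 + 1 - 1) - 3856 = (((-3*1)/3 + ⅔) + 0)*(-3) - 3856 = (((⅓)*(-3) + ⅔) + 0)*(-3) - 3856 = ((-1 + ⅔) + 0)*(-3) - 3856 = (-⅓ + 0)*(-3) - 3856 = -⅓*(-3) - 3856 = 1 - 3856 = -3855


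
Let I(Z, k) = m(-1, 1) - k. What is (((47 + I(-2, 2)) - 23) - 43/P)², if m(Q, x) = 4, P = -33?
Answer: 811801/1089 ≈ 745.46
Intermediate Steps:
I(Z, k) = 4 - k
(((47 + I(-2, 2)) - 23) - 43/P)² = (((47 + (4 - 1*2)) - 23) - 43/(-33))² = (((47 + (4 - 2)) - 23) - 43*(-1/33))² = (((47 + 2) - 23) + 43/33)² = ((49 - 23) + 43/33)² = (26 + 43/33)² = (901/33)² = 811801/1089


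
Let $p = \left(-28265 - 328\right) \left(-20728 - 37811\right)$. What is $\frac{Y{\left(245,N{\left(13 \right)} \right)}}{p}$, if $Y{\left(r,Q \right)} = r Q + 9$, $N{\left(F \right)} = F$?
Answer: $\frac{3194}{1673805627} \approx 1.9082 \cdot 10^{-6}$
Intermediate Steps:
$Y{\left(r,Q \right)} = 9 + Q r$ ($Y{\left(r,Q \right)} = Q r + 9 = 9 + Q r$)
$p = 1673805627$ ($p = \left(-28593\right) \left(-58539\right) = 1673805627$)
$\frac{Y{\left(245,N{\left(13 \right)} \right)}}{p} = \frac{9 + 13 \cdot 245}{1673805627} = \left(9 + 3185\right) \frac{1}{1673805627} = 3194 \cdot \frac{1}{1673805627} = \frac{3194}{1673805627}$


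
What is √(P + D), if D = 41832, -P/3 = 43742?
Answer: I*√89394 ≈ 298.99*I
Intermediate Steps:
P = -131226 (P = -3*43742 = -131226)
√(P + D) = √(-131226 + 41832) = √(-89394) = I*√89394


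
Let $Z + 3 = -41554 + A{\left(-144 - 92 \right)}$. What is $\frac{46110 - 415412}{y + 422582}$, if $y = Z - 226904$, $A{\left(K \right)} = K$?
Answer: $- \frac{369302}{153885} \approx -2.3999$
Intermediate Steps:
$Z = -41793$ ($Z = -3 - 41790 = -41793$)
$y = -268697$ ($y = -41793 - 226904 = -268697$)
$\frac{46110 - 415412}{y + 422582} = \frac{46110 - 415412}{-268697 + 422582} = - \frac{369302}{153885}$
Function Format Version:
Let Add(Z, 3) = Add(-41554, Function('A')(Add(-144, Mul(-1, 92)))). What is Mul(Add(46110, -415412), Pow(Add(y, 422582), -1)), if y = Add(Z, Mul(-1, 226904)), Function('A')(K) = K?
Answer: Rational(-369302, 153885) ≈ -2.3999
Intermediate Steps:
Z = -41793 (Z = Add(-3, Add(-41554, Add(-144, Mul(-1, 92)))) = Add(-3, Add(-41554, Add(-144, -92))) = Add(-3, Add(-41554, -236)) = Add(-3, -41790) = -41793)
y = -268697 (y = Add(-41793, Mul(-1, 226904)) = Add(-41793, -226904) = -268697)
Mul(Add(46110, -415412), Pow(Add(y, 422582), -1)) = Mul(Add(46110, -415412), Pow(Add(-268697, 422582), -1)) = Mul(-369302, Pow(153885, -1)) = Mul(-369302, Rational(1, 153885)) = Rational(-369302, 153885)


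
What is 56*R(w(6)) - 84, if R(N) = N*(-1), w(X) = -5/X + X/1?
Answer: -1120/3 ≈ -373.33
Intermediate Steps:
w(X) = X - 5/X (w(X) = -5/X + X*1 = -5/X + X = X - 5/X)
R(N) = -N
56*R(w(6)) - 84 = 56*(-(6 - 5/6)) - 84 = 56*(-(6 - 5*⅙)) - 84 = 56*(-(6 - ⅚)) - 84 = 56*(-1*31/6) - 84 = 56*(-31/6) - 84 = -868/3 - 84 = -1120/3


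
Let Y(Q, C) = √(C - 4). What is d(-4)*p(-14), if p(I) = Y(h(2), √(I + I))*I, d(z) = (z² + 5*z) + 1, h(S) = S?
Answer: 42*√(-4 + 2*I*√7) ≈ 48.193 + 96.843*I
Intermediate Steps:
d(z) = 1 + z² + 5*z
Y(Q, C) = √(-4 + C)
p(I) = I*√(-4 + √2*√I) (p(I) = √(-4 + √(I + I))*I = √(-4 + √(2*I))*I = √(-4 + √2*√I)*I = I*√(-4 + √2*√I))
d(-4)*p(-14) = (1 + (-4)² + 5*(-4))*(-14*√(-4 + √2*√(-14))) = (1 + 16 - 20)*(-14*√(-4 + √2*(I*√14))) = -(-42)*√(-4 + 2*I*√7) = 42*√(-4 + 2*I*√7)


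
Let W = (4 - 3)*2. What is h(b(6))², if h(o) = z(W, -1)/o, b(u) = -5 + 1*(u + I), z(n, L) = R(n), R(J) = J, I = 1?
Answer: 1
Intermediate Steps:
W = 2 (W = 1*2 = 2)
z(n, L) = n
b(u) = -4 + u (b(u) = -5 + 1*(u + 1) = -5 + 1*(1 + u) = -5 + (1 + u) = -4 + u)
h(o) = 2/o
h(b(6))² = (2/(-4 + 6))² = (2/2)² = (2*(½))² = 1² = 1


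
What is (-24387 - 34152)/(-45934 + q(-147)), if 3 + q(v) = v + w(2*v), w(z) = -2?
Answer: 19513/15362 ≈ 1.2702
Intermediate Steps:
q(v) = -5 + v (q(v) = -3 + (v - 2) = -3 + (-2 + v) = -5 + v)
(-24387 - 34152)/(-45934 + q(-147)) = (-24387 - 34152)/(-45934 + (-5 - 147)) = -58539/(-45934 - 152) = -58539/(-46086) = -58539*(-1/46086) = 19513/15362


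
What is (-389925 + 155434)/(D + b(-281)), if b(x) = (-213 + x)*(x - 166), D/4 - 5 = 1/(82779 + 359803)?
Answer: -51890747881/48869461860 ≈ -1.0618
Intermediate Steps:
D = 4425822/221291 (D = 20 + 4/(82779 + 359803) = 20 + 4/442582 = 20 + 4*(1/442582) = 20 + 2/221291 = 4425822/221291 ≈ 20.000)
b(x) = (-213 + x)*(-166 + x)
(-389925 + 155434)/(D + b(-281)) = (-389925 + 155434)/(4425822/221291 + (35358 + (-281)² - 379*(-281))) = -234491/(4425822/221291 + (35358 + 78961 + 106499)) = -234491/(4425822/221291 + 220818) = -234491/48869461860/221291 = -234491*221291/48869461860 = -51890747881/48869461860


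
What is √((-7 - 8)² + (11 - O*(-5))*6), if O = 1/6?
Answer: 2*√74 ≈ 17.205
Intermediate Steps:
O = ⅙ ≈ 0.16667
√((-7 - 8)² + (11 - O*(-5))*6) = √((-7 - 8)² + (11 - 1*⅙*(-5))*6) = √((-15)² + (11 - ⅙*(-5))*6) = √(225 + (11 + ⅚)*6) = √(225 + (71/6)*6) = √(225 + 71) = √296 = 2*√74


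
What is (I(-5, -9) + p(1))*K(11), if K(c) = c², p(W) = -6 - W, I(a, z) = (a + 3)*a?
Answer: 363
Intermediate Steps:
I(a, z) = a*(3 + a) (I(a, z) = (3 + a)*a = a*(3 + a))
(I(-5, -9) + p(1))*K(11) = (-5*(3 - 5) + (-6 - 1*1))*11² = (-5*(-2) + (-6 - 1))*121 = (10 - 7)*121 = 3*121 = 363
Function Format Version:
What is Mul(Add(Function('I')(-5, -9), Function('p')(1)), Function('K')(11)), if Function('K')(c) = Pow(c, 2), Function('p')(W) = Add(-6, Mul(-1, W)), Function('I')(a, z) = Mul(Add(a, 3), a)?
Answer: 363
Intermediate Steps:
Function('I')(a, z) = Mul(a, Add(3, a)) (Function('I')(a, z) = Mul(Add(3, a), a) = Mul(a, Add(3, a)))
Mul(Add(Function('I')(-5, -9), Function('p')(1)), Function('K')(11)) = Mul(Add(Mul(-5, Add(3, -5)), Add(-6, Mul(-1, 1))), Pow(11, 2)) = Mul(Add(Mul(-5, -2), Add(-6, -1)), 121) = Mul(Add(10, -7), 121) = Mul(3, 121) = 363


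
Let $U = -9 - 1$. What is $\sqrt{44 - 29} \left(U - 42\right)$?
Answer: $- 52 \sqrt{15} \approx -201.4$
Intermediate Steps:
$U = -10$
$\sqrt{44 - 29} \left(U - 42\right) = \sqrt{44 - 29} \left(-10 - 42\right) = \sqrt{15} \left(-52\right) = - 52 \sqrt{15}$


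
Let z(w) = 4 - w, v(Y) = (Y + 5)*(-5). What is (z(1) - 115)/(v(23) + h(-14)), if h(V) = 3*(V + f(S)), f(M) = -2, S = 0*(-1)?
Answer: 28/47 ≈ 0.59575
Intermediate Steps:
S = 0
h(V) = -6 + 3*V (h(V) = 3*(V - 2) = 3*(-2 + V) = -6 + 3*V)
v(Y) = -25 - 5*Y (v(Y) = (5 + Y)*(-5) = -25 - 5*Y)
(z(1) - 115)/(v(23) + h(-14)) = ((4 - 1*1) - 115)/((-25 - 5*23) + (-6 + 3*(-14))) = ((4 - 1) - 115)/((-25 - 115) + (-6 - 42)) = (3 - 115)/(-140 - 48) = -112/(-188) = -112*(-1/188) = 28/47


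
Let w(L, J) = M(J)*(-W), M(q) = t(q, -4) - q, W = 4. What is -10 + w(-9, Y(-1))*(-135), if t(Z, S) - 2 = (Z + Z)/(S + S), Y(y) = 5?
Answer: -2305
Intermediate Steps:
t(Z, S) = 2 + Z/S (t(Z, S) = 2 + (Z + Z)/(S + S) = 2 + (2*Z)/((2*S)) = 2 + (2*Z)*(1/(2*S)) = 2 + Z/S)
M(q) = 2 - 5*q/4 (M(q) = (2 + q/(-4)) - q = (2 + q*(-1/4)) - q = (2 - q/4) - q = 2 - 5*q/4)
w(L, J) = -8 + 5*J (w(L, J) = (2 - 5*J/4)*(-1*4) = (2 - 5*J/4)*(-4) = -8 + 5*J)
-10 + w(-9, Y(-1))*(-135) = -10 + (-8 + 5*5)*(-135) = -10 + (-8 + 25)*(-135) = -10 + 17*(-135) = -10 - 2295 = -2305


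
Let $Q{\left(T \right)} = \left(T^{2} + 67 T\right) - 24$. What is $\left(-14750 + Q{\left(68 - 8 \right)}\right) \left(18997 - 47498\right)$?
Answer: $203896154$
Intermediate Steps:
$Q{\left(T \right)} = -24 + T^{2} + 67 T$
$\left(-14750 + Q{\left(68 - 8 \right)}\right) \left(18997 - 47498\right) = \left(-14750 + \left(-24 + \left(68 - 8\right)^{2} + 67 \left(68 - 8\right)\right)\right) \left(18997 - 47498\right) = \left(-14750 + \left(-24 + \left(68 - 8\right)^{2} + 67 \left(68 - 8\right)\right)\right) \left(-28501\right) = \left(-14750 + \left(-24 + 60^{2} + 67 \cdot 60\right)\right) \left(-28501\right) = \left(-14750 + \left(-24 + 3600 + 4020\right)\right) \left(-28501\right) = \left(-14750 + 7596\right) \left(-28501\right) = \left(-7154\right) \left(-28501\right) = 203896154$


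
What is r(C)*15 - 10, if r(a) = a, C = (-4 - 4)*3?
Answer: -370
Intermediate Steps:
C = -24 (C = -8*3 = -24)
r(C)*15 - 10 = -24*15 - 10 = -360 - 10 = -370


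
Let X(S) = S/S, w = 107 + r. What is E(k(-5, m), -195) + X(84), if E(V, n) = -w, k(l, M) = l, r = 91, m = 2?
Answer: -197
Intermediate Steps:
w = 198 (w = 107 + 91 = 198)
E(V, n) = -198 (E(V, n) = -1*198 = -198)
X(S) = 1
E(k(-5, m), -195) + X(84) = -198 + 1 = -197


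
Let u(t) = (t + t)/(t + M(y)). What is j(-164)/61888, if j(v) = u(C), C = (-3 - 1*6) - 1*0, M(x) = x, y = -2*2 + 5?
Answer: 9/247552 ≈ 3.6356e-5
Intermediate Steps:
y = 1 (y = -4 + 5 = 1)
C = -9 (C = (-3 - 6) + 0 = -9 + 0 = -9)
u(t) = 2*t/(1 + t) (u(t) = (t + t)/(t + 1) = (2*t)/(1 + t) = 2*t/(1 + t))
j(v) = 9/4 (j(v) = 2*(-9)/(1 - 9) = 2*(-9)/(-8) = 2*(-9)*(-1/8) = 9/4)
j(-164)/61888 = (9/4)/61888 = (9/4)*(1/61888) = 9/247552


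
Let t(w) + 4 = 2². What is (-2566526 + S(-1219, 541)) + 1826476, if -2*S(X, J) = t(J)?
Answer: -740050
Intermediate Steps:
t(w) = 0 (t(w) = -4 + 2² = -4 + 4 = 0)
S(X, J) = 0 (S(X, J) = -½*0 = 0)
(-2566526 + S(-1219, 541)) + 1826476 = (-2566526 + 0) + 1826476 = -2566526 + 1826476 = -740050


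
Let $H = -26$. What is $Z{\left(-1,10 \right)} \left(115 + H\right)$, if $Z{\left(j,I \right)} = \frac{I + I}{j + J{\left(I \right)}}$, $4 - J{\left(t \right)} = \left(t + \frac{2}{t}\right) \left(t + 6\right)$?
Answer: $- \frac{100}{9} \approx -11.111$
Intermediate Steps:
$J{\left(t \right)} = 4 - \left(6 + t\right) \left(t + \frac{2}{t}\right)$ ($J{\left(t \right)} = 4 - \left(t + \frac{2}{t}\right) \left(t + 6\right) = 4 - \left(t + \frac{2}{t}\right) \left(6 + t\right) = 4 - \left(6 + t\right) \left(t + \frac{2}{t}\right)$)
$Z{\left(j,I \right)} = \frac{2 I}{2 + j - I^{2} - \frac{12}{I} - 6 I}$ ($Z{\left(j,I \right)} = \frac{I + I}{j - \left(-2 + I^{2} + 6 I + \frac{12}{I}\right)} = \frac{2 I}{2 + j - I^{2} - \frac{12}{I} - 6 I}$)
$Z{\left(-1,10 \right)} \left(115 + H\right) = - \frac{2 \cdot 10^{2}}{12 + 10 \left(-2 + 10^{2} - -1 + 6 \cdot 10\right)} \left(115 - 26\right) = \left(-2\right) 100 \frac{1}{12 + 10 \left(-2 + 100 + 1 + 60\right)} 89 = \left(-2\right) 100 \frac{1}{12 + 10 \cdot 159} \cdot 89 = \left(-2\right) 100 \frac{1}{12 + 1590} \cdot 89 = \left(-2\right) 100 \cdot \frac{1}{1602} \cdot 89 = \left(- \frac{100}{801}\right) 89 = - \frac{100}{9}$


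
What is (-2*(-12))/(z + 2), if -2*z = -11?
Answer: 16/5 ≈ 3.2000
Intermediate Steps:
z = 11/2 (z = -1/2*(-11) = 11/2 ≈ 5.5000)
(-2*(-12))/(z + 2) = (-2*(-12))/(11/2 + 2) = 24/(15/2) = 24*(2/15) = 16/5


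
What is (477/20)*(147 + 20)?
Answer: 79659/20 ≈ 3982.9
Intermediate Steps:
(477/20)*(147 + 20) = (477*(1/20))*167 = (477/20)*167 = 79659/20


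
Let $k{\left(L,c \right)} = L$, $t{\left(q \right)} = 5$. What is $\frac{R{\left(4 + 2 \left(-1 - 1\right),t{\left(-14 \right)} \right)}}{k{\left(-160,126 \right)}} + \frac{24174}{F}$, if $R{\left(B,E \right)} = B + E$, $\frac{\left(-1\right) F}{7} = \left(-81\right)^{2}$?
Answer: $- \frac{91055}{163296} \approx -0.55761$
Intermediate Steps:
$F = -45927$ ($F = - 7 \left(-81\right)^{2} = \left(-7\right) 6561 = -45927$)
$\frac{R{\left(4 + 2 \left(-1 - 1\right),t{\left(-14 \right)} \right)}}{k{\left(-160,126 \right)}} + \frac{24174}{F} = \frac{\left(4 + 2 \left(-1 - 1\right)\right) + 5}{-160} + \frac{24174}{-45927} = \left(\left(4 + 2 \left(-1 - 1\right)\right) + 5\right) \left(- \frac{1}{160}\right) + 24174 \left(- \frac{1}{45927}\right) = \left(\left(4 + 2 \left(-2\right)\right) + 5\right) \left(- \frac{1}{160}\right) - \frac{2686}{5103} = \left(\left(4 - 4\right) + 5\right) \left(- \frac{1}{160}\right) - \frac{2686}{5103} = \left(0 + 5\right) \left(- \frac{1}{160}\right) - \frac{2686}{5103} = 5 \left(- \frac{1}{160}\right) - \frac{2686}{5103} = - \frac{1}{32} - \frac{2686}{5103} = - \frac{91055}{163296}$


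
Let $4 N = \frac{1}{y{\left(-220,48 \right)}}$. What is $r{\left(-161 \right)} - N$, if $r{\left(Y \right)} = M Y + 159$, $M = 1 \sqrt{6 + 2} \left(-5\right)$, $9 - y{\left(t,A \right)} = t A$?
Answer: $\frac{6721883}{42276} + 1610 \sqrt{2} \approx 2435.9$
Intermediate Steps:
$y{\left(t,A \right)} = 9 - A t$ ($y{\left(t,A \right)} = 9 - t A = 9 - A t$)
$M = - 10 \sqrt{2}$ ($M = 1 \sqrt{8} \left(-5\right) = 1 \cdot 2 \sqrt{2} \left(-5\right) = 2 \sqrt{2} \left(-5\right) = - 10 \sqrt{2} \approx -14.142$)
$N = \frac{1}{42276}$ ($N = \frac{1}{4 \left(9 - 48 \left(-220\right)\right)} = \frac{1}{4 \left(9 + 10560\right)} = \frac{1}{4 \cdot 10569} = \frac{1}{4} \cdot \frac{1}{10569} = \frac{1}{42276} \approx 2.3654 \cdot 10^{-5}$)
$r{\left(Y \right)} = 159 - 10 Y \sqrt{2}$ ($r{\left(Y \right)} = - 10 \sqrt{2} Y + 159 = - 10 Y \sqrt{2} + 159 = 159 - 10 Y \sqrt{2}$)
$r{\left(-161 \right)} - N = \left(159 - - 1610 \sqrt{2}\right) - \frac{1}{42276} = \left(159 + 1610 \sqrt{2}\right) - \frac{1}{42276} = \frac{6721883}{42276} + 1610 \sqrt{2}$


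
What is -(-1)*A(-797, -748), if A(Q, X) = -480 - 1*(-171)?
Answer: -309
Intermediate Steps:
A(Q, X) = -309 (A(Q, X) = -480 + 171 = -309)
-(-1)*A(-797, -748) = -(-1)*(-309) = -1*309 = -309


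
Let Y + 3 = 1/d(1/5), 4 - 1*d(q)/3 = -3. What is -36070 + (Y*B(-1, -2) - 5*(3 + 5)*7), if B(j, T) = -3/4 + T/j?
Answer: -1526855/42 ≈ -36354.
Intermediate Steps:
d(q) = 21 (d(q) = 12 - 3*(-3) = 12 + 9 = 21)
B(j, T) = -¾ + T/j (B(j, T) = -3*¼ + T/j = -¾ + T/j)
Y = -62/21 (Y = -3 + 1/21 = -62/21 ≈ -2.9524)
-36070 + (Y*B(-1, -2) - 5*(3 + 5)*7) = -36070 + (-62*(-¾ - 2/(-1))/21 - 5*(3 + 5)*7) = -36070 + (-62*(-¾ - 2*(-1))/21 - 5*8*7) = -36070 + (-62*(-¾ + 2)/21 - 40*7) = -36070 + (-62/21*5/4 - 280) = -36070 + (-155/42 - 280) = -36070 - 11915/42 = -1526855/42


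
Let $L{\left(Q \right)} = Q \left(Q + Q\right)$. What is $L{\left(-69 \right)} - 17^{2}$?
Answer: $9233$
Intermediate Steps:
$L{\left(Q \right)} = 2 Q^{2}$ ($L{\left(Q \right)} = Q 2 Q = 2 Q^{2}$)
$L{\left(-69 \right)} - 17^{2} = 2 \left(-69\right)^{2} - 17^{2} = 2 \cdot 4761 - 289 = 9522 - 289 = 9233$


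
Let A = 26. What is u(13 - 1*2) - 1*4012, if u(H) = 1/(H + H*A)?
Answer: -1191563/297 ≈ -4012.0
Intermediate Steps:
u(H) = 1/(27*H) (u(H) = 1/(H + H*26) = 1/(H + 26*H) = 1/(27*H))
u(13 - 1*2) - 1*4012 = 1/(27*(13 - 1*2)) - 1*4012 = 1/(27*(13 - 2)) - 4012 = (1/27)/11 - 4012 = (1/27)*(1/11) - 4012 = 1/297 - 4012 = -1191563/297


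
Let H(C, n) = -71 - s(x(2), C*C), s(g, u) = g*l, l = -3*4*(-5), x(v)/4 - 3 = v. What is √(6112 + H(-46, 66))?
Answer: √4841 ≈ 69.577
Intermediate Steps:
x(v) = 12 + 4*v
l = 60 (l = -12*(-5) = 60)
s(g, u) = 60*g (s(g, u) = g*60 = 60*g)
H(C, n) = -1271 (H(C, n) = -71 - 60*(12 + 4*2) = -71 - 60*(12 + 8) = -71 - 60*20 = -71 - 1*1200 = -71 - 1200 = -1271)
√(6112 + H(-46, 66)) = √(6112 - 1271) = √4841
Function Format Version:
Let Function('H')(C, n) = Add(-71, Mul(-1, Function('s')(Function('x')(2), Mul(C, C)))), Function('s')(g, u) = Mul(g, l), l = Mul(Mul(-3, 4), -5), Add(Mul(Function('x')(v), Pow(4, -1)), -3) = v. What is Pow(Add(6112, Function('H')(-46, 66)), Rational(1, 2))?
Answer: Pow(4841, Rational(1, 2)) ≈ 69.577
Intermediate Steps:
Function('x')(v) = Add(12, Mul(4, v))
l = 60 (l = Mul(-12, -5) = 60)
Function('s')(g, u) = Mul(60, g) (Function('s')(g, u) = Mul(g, 60) = Mul(60, g))
Function('H')(C, n) = -1271 (Function('H')(C, n) = Add(-71, Mul(-1, Mul(60, Add(12, Mul(4, 2))))) = Add(-71, Mul(-1, Mul(60, Add(12, 8)))) = Add(-71, Mul(-1, Mul(60, 20))) = Add(-71, Mul(-1, 1200)) = Add(-71, -1200) = -1271)
Pow(Add(6112, Function('H')(-46, 66)), Rational(1, 2)) = Pow(Add(6112, -1271), Rational(1, 2)) = Pow(4841, Rational(1, 2))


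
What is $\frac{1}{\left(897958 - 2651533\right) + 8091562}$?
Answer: $\frac{1}{6337987} \approx 1.5778 \cdot 10^{-7}$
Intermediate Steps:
$\frac{1}{\left(897958 - 2651533\right) + 8091562} = \frac{1}{-1753575 + 8091562} = \frac{1}{6337987}$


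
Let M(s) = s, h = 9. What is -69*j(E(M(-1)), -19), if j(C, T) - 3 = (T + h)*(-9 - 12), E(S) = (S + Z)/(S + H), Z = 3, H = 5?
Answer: -14697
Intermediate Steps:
E(S) = (3 + S)/(5 + S) (E(S) = (S + 3)/(S + 5) = (3 + S)/(5 + S))
j(C, T) = -186 - 21*T (j(C, T) = 3 + (T + 9)*(-9 - 12) = 3 + (9 + T)*(-21) = 3 + (-189 - 21*T) = -186 - 21*T)
-69*j(E(M(-1)), -19) = -69*(-186 - 21*(-19)) = -69*(-186 + 399) = -69*213 = -14697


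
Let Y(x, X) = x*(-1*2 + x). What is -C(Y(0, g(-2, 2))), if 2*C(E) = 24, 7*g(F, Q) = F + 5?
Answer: -12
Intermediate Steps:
g(F, Q) = 5/7 + F/7 (g(F, Q) = (F + 5)/7 = (5 + F)/7 = 5/7 + F/7)
Y(x, X) = x*(-2 + x)
C(E) = 12 (C(E) = (½)*24 = 12)
-C(Y(0, g(-2, 2))) = -1*12 = -12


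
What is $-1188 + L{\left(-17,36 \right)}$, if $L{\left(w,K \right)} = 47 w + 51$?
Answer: $-1936$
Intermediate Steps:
$L{\left(w,K \right)} = 51 + 47 w$
$-1188 + L{\left(-17,36 \right)} = -1188 + \left(51 + 47 \left(-17\right)\right) = -1188 + \left(51 - 799\right) = -1188 - 748 = -1936$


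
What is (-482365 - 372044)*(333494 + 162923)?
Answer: -424143152553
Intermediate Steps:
(-482365 - 372044)*(333494 + 162923) = -854409*496417 = -424143152553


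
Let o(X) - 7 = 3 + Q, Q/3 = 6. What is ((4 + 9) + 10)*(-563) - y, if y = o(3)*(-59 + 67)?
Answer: -13173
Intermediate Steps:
Q = 18 (Q = 3*6 = 18)
o(X) = 28 (o(X) = 7 + (3 + 18) = 7 + 21 = 28)
y = 224 (y = 28*(-59 + 67) = 28*8 = 224)
((4 + 9) + 10)*(-563) - y = ((4 + 9) + 10)*(-563) - 1*224 = (13 + 10)*(-563) - 224 = 23*(-563) - 224 = -12949 - 224 = -13173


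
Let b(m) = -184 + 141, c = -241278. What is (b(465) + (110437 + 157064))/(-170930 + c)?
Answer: -133729/206104 ≈ -0.64884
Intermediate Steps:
b(m) = -43
(b(465) + (110437 + 157064))/(-170930 + c) = (-43 + (110437 + 157064))/(-170930 - 241278) = (-43 + 267501)/(-412208) = 267458*(-1/412208) = -133729/206104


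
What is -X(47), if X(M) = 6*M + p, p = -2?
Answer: -280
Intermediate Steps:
X(M) = -2 + 6*M (X(M) = 6*M - 2 = -2 + 6*M)
-X(47) = -(-2 + 6*47) = -(-2 + 282) = -1*280 = -280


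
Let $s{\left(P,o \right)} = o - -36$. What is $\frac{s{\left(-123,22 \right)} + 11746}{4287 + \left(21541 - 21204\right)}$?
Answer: $\frac{2951}{1156} \approx 2.5528$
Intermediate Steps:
$s{\left(P,o \right)} = 36 + o$ ($s{\left(P,o \right)} = o + 36 = 36 + o$)
$\frac{s{\left(-123,22 \right)} + 11746}{4287 + \left(21541 - 21204\right)} = \frac{\left(36 + 22\right) + 11746}{4287 + \left(21541 - 21204\right)} = \frac{58 + 11746}{4287 + 337} = \frac{11804}{4624} = 11804 \cdot \frac{1}{4624} = \frac{2951}{1156}$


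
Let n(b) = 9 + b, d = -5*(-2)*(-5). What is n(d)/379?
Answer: -41/379 ≈ -0.10818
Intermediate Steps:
d = -50 (d = 10*(-5) = -50)
n(d)/379 = (9 - 50)/379 = -41*1/379 = -41/379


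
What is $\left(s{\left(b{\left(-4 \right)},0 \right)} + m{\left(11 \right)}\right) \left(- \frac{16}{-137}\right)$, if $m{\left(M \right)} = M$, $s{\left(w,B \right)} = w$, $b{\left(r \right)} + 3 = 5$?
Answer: $\frac{208}{137} \approx 1.5182$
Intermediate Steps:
$b{\left(r \right)} = 2$ ($b{\left(r \right)} = -3 + 5 = 2$)
$\left(s{\left(b{\left(-4 \right)},0 \right)} + m{\left(11 \right)}\right) \left(- \frac{16}{-137}\right) = \left(2 + 11\right) \left(- \frac{16}{-137}\right) = 13 \left(\left(-16\right) \left(- \frac{1}{137}\right)\right) = 13 \cdot \frac{16}{137} = \frac{208}{137}$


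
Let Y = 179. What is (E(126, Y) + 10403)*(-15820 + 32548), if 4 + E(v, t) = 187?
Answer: 177082608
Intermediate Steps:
E(v, t) = 183 (E(v, t) = -4 + 187 = 183)
(E(126, Y) + 10403)*(-15820 + 32548) = (183 + 10403)*(-15820 + 32548) = 10586*16728 = 177082608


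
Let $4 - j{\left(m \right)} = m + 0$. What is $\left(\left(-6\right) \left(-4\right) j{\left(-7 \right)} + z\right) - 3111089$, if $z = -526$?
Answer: $-3111351$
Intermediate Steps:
$j{\left(m \right)} = 4 - m$ ($j{\left(m \right)} = 4 - \left(m + 0\right) = 4 - m$)
$\left(\left(-6\right) \left(-4\right) j{\left(-7 \right)} + z\right) - 3111089 = \left(\left(-6\right) \left(-4\right) \left(4 - -7\right) - 526\right) - 3111089 = \left(24 \left(4 + 7\right) - 526\right) - 3111089 = \left(24 \cdot 11 - 526\right) - 3111089 = \left(264 - 526\right) - 3111089 = -262 - 3111089 = -3111351$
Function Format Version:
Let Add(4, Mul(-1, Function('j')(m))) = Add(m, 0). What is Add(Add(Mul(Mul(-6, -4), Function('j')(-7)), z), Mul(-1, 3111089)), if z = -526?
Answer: -3111351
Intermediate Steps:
Function('j')(m) = Add(4, Mul(-1, m)) (Function('j')(m) = Add(4, Mul(-1, Add(m, 0))) = Add(4, Mul(-1, m)))
Add(Add(Mul(Mul(-6, -4), Function('j')(-7)), z), Mul(-1, 3111089)) = Add(Add(Mul(Mul(-6, -4), Add(4, Mul(-1, -7))), -526), Mul(-1, 3111089)) = Add(Add(Mul(24, Add(4, 7)), -526), -3111089) = Add(Add(Mul(24, 11), -526), -3111089) = Add(Add(264, -526), -3111089) = Add(-262, -3111089) = -3111351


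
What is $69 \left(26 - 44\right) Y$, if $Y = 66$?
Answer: $-81972$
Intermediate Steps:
$69 \left(26 - 44\right) Y = 69 \left(26 - 44\right) 66 = 69 \left(-18\right) 66 = \left(-1242\right) 66 = -81972$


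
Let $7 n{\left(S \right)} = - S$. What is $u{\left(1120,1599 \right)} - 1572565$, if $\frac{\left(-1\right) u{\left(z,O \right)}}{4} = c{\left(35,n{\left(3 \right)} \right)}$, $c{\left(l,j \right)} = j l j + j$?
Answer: $-1572589$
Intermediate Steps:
$n{\left(S \right)} = - \frac{S}{7}$ ($n{\left(S \right)} = \frac{\left(-1\right) S}{7} = - \frac{S}{7}$)
$c{\left(l,j \right)} = j + l j^{2}$ ($c{\left(l,j \right)} = l j^{2} + j = j + l j^{2}$)
$u{\left(z,O \right)} = -24$ ($u{\left(z,O \right)} = - 4 \left(- \frac{1}{7}\right) 3 \left(1 + \left(- \frac{1}{7}\right) 3 \cdot 35\right) = - 4 \left(- \frac{3 \left(1 - 15\right)}{7}\right) = - 4 \left(\left(- \frac{3}{7}\right) \left(-14\right)\right) = \left(-4\right) 6 = -24$)
$u{\left(1120,1599 \right)} - 1572565 = -24 - 1572565 = -1572589$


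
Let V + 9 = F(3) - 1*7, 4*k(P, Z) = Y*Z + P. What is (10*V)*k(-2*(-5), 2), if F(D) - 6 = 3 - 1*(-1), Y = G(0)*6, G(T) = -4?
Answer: 570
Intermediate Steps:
Y = -24 (Y = -4*6 = -24)
F(D) = 10 (F(D) = 6 + (3 - 1*(-1)) = 6 + (3 + 1) = 6 + 4 = 10)
k(P, Z) = -6*Z + P/4 (k(P, Z) = (-24*Z + P)/4 = (P - 24*Z)/4 = -6*Z + P/4)
V = -6 (V = -9 + (10 - 1*7) = -9 + (10 - 7) = -9 + 3 = -6)
(10*V)*k(-2*(-5), 2) = (10*(-6))*(-6*2 + (-2*(-5))/4) = -60*(-12 + (¼)*10) = -60*(-12 + 5/2) = -60*(-19/2) = 570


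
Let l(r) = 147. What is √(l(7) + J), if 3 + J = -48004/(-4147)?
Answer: 2*√5527951/377 ≈ 12.473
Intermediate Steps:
J = 3233/377 (J = -3 - 48004/(-4147) = -3 - 48004*(-1/4147) = -3 + 4364/377 = 3233/377 ≈ 8.5756)
√(l(7) + J) = √(147 + 3233/377) = √(58652/377) = 2*√5527951/377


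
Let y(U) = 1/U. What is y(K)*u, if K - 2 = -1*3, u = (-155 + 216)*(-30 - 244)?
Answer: 16714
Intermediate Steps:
u = -16714 (u = 61*(-274) = -16714)
K = -1 (K = 2 - 1*3 = 2 - 3 = -1)
y(K)*u = -16714/(-1) = -1*(-16714) = 16714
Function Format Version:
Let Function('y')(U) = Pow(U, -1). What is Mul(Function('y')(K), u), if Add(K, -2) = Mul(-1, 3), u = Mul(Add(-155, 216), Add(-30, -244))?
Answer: 16714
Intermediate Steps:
u = -16714 (u = Mul(61, -274) = -16714)
K = -1 (K = Add(2, Mul(-1, 3)) = Add(2, -3) = -1)
Mul(Function('y')(K), u) = Mul(Pow(-1, -1), -16714) = Mul(-1, -16714) = 16714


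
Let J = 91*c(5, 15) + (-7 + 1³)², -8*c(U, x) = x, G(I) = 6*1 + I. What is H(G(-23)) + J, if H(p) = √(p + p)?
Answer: -1077/8 + I*√34 ≈ -134.63 + 5.831*I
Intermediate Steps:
G(I) = 6 + I
c(U, x) = -x/8
H(p) = √2*√p (H(p) = √(2*p) = √2*√p)
J = -1077/8 (J = 91*(-⅛*15) + (-7 + 1³)² = 91*(-15/8) + (-7 + 1)² = -1365/8 + (-6)² = -1365/8 + 36 = -1077/8 ≈ -134.63)
H(G(-23)) + J = √2*√(6 - 23) - 1077/8 = √2*√(-17) - 1077/8 = √2*(I*√17) - 1077/8 = I*√34 - 1077/8 = -1077/8 + I*√34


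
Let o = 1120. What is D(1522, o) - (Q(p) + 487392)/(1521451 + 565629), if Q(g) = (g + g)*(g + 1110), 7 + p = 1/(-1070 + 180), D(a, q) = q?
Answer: 925591683257939/826588034000 ≈ 1119.8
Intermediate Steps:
p = -6231/890 (p = -7 + 1/(-1070 + 180) = -7 + 1/(-890) = -7 - 1/890 = -6231/890 ≈ -7.0011)
Q(g) = 2*g*(1110 + g) (Q(g) = (2*g)*(1110 + g) = 2*g*(1110 + g))
D(1522, o) - (Q(p) + 487392)/(1521451 + 565629) = 1120 - (2*(-6231/890)*(1110 - 6231/890) + 487392)/(1521451 + 565629) = 1120 - (2*(-6231/890)*(981669/890) + 487392)/2087080 = 1120 - (-6116779539/396050 + 487392)/2087080 = 1120 - 186914822061/(396050*2087080) = 1120 - 1*186914822061/826588034000 = 1120 - 186914822061/826588034000 = 925591683257939/826588034000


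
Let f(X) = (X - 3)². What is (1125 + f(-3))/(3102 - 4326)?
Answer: -129/136 ≈ -0.94853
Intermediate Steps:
f(X) = (-3 + X)²
(1125 + f(-3))/(3102 - 4326) = (1125 + (-3 - 3)²)/(3102 - 4326) = (1125 + (-6)²)/(-1224) = (1125 + 36)*(-1/1224) = 1161*(-1/1224) = -129/136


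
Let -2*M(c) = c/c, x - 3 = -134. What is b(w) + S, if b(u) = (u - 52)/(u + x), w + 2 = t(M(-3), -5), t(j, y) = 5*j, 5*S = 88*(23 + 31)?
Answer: 1288357/1355 ≈ 950.82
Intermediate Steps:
x = -131 (x = 3 - 134 = -131)
S = 4752/5 (S = (88*(23 + 31))/5 = (88*54)/5 = (⅕)*4752 = 4752/5 ≈ 950.40)
M(c) = -½ (M(c) = -c/(2*c) = -½*1 = -½)
w = -9/2 (w = -2 + 5*(-½) = -2 - 5/2 = -9/2 ≈ -4.5000)
b(u) = (-52 + u)/(-131 + u) (b(u) = (u - 52)/(u - 131) = (-52 + u)/(-131 + u))
b(w) + S = (-52 - 9/2)/(-131 - 9/2) + 4752/5 = -113/2/(-271/2) + 4752/5 = -2/271*(-113/2) + 4752/5 = 113/271 + 4752/5 = 1288357/1355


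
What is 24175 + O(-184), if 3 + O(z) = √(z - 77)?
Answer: 24172 + 3*I*√29 ≈ 24172.0 + 16.155*I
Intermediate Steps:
O(z) = -3 + √(-77 + z) (O(z) = -3 + √(z - 77) = -3 + √(-77 + z))
24175 + O(-184) = 24175 + (-3 + √(-77 - 184)) = 24175 + (-3 + √(-261)) = 24175 + (-3 + 3*I*√29) = 24172 + 3*I*√29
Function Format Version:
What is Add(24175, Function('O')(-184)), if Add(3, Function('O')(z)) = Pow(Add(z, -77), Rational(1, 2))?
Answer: Add(24172, Mul(3, I, Pow(29, Rational(1, 2)))) ≈ Add(24172., Mul(16.155, I))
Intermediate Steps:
Function('O')(z) = Add(-3, Pow(Add(-77, z), Rational(1, 2))) (Function('O')(z) = Add(-3, Pow(Add(z, -77), Rational(1, 2))) = Add(-3, Pow(Add(-77, z), Rational(1, 2))))
Add(24175, Function('O')(-184)) = Add(24175, Add(-3, Pow(Add(-77, -184), Rational(1, 2)))) = Add(24175, Add(-3, Pow(-261, Rational(1, 2)))) = Add(24175, Add(-3, Mul(3, I, Pow(29, Rational(1, 2))))) = Add(24172, Mul(3, I, Pow(29, Rational(1, 2))))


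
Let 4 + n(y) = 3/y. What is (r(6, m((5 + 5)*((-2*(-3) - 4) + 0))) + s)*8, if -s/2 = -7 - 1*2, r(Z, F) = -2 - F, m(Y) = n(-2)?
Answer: 172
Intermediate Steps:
n(y) = -4 + 3/y
m(Y) = -11/2 (m(Y) = -4 + 3/(-2) = -4 + 3*(-1/2) = -4 - 3/2 = -11/2)
s = 18 (s = -2*(-7 - 1*2) = -2*(-7 - 2) = -2*(-9) = 18)
(r(6, m((5 + 5)*((-2*(-3) - 4) + 0))) + s)*8 = ((-2 - 1*(-11/2)) + 18)*8 = ((-2 + 11/2) + 18)*8 = (7/2 + 18)*8 = (43/2)*8 = 172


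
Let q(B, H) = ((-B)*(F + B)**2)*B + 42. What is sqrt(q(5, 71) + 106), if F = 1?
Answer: 4*I*sqrt(47) ≈ 27.423*I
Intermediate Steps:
q(B, H) = 42 - B**2*(1 + B)**2 (q(B, H) = ((-B)*(1 + B)**2)*B + 42 = (-B*(1 + B)**2)*B + 42 = -B**2*(1 + B)**2 + 42 = 42 - B**2*(1 + B)**2)
sqrt(q(5, 71) + 106) = sqrt((42 - 1*5**2*(1 + 5)**2) + 106) = sqrt((42 - 1*25*6**2) + 106) = sqrt((42 - 1*25*36) + 106) = sqrt((42 - 900) + 106) = sqrt(-858 + 106) = sqrt(-752) = 4*I*sqrt(47)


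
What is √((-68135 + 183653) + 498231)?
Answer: √613749 ≈ 783.42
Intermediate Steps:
√((-68135 + 183653) + 498231) = √(115518 + 498231) = √613749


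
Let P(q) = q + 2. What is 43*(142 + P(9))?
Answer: 6579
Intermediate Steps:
P(q) = 2 + q
43*(142 + P(9)) = 43*(142 + (2 + 9)) = 43*(142 + 11) = 43*153 = 6579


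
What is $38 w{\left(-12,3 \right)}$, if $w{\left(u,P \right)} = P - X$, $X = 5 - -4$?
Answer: $-228$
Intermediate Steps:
$X = 9$ ($X = 5 + 4 = 9$)
$w{\left(u,P \right)} = -9 + P$ ($w{\left(u,P \right)} = P - 9 = -9 + P$)
$38 w{\left(-12,3 \right)} = 38 \left(-9 + 3\right) = 38 \left(-6\right) = -228$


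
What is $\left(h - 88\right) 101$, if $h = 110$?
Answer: $2222$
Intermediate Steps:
$\left(h - 88\right) 101 = \left(110 - 88\right) 101 = 22 \cdot 101 = 2222$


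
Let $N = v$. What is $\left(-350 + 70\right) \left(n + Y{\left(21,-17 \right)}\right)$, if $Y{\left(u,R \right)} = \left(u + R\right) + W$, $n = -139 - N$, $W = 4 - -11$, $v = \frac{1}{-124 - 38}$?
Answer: $\frac{2721460}{81} \approx 33598.0$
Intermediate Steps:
$v = - \frac{1}{162}$ ($v = \frac{1}{-162} = - \frac{1}{162} \approx -0.0061728$)
$N = - \frac{1}{162} \approx -0.0061728$
$W = 15$ ($W = 4 + 11 = 15$)
$n = - \frac{22517}{162}$ ($n = -139 - - \frac{1}{162} = -139 + \frac{1}{162} = - \frac{22517}{162} \approx -138.99$)
$Y{\left(u,R \right)} = 15 + R + u$ ($Y{\left(u,R \right)} = \left(u + R\right) + 15 = \left(R + u\right) + 15 = 15 + R + u$)
$\left(-350 + 70\right) \left(n + Y{\left(21,-17 \right)}\right) = \left(-350 + 70\right) \left(- \frac{22517}{162} + \left(15 - 17 + 21\right)\right) = - 280 \left(- \frac{22517}{162} + 19\right) = \left(-280\right) \left(- \frac{19439}{162}\right) = \frac{2721460}{81}$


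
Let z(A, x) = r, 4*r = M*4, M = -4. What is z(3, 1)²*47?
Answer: 752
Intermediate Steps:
r = -4 (r = (-4*4)/4 = (¼)*(-16) = -4)
z(A, x) = -4
z(3, 1)²*47 = (-4)²*47 = 16*47 = 752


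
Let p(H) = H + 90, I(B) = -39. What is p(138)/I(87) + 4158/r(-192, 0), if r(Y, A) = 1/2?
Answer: 108032/13 ≈ 8310.2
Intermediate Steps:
r(Y, A) = ½
p(H) = 90 + H
p(138)/I(87) + 4158/r(-192, 0) = (90 + 138)/(-39) + 4158/(½) = 228*(-1/39) + 4158*2 = -76/13 + 8316 = 108032/13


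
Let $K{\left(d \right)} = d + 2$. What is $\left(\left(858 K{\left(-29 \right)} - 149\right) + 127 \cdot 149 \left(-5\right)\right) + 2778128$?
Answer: $2660198$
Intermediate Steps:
$K{\left(d \right)} = 2 + d$
$\left(\left(858 K{\left(-29 \right)} - 149\right) + 127 \cdot 149 \left(-5\right)\right) + 2778128 = \left(\left(858 \left(2 - 29\right) - 149\right) + 127 \cdot 149 \left(-5\right)\right) + 2778128 = \left(\left(858 \left(-27\right) - 149\right) + 18923 \left(-5\right)\right) + 2778128 = \left(\left(-23166 - 149\right) - 94615\right) + 2778128 = \left(-23315 - 94615\right) + 2778128 = -117930 + 2778128 = 2660198$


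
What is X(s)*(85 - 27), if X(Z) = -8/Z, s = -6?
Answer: 232/3 ≈ 77.333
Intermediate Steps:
X(s)*(85 - 27) = (-8/(-6))*(85 - 27) = -8*(-⅙)*58 = (4/3)*58 = 232/3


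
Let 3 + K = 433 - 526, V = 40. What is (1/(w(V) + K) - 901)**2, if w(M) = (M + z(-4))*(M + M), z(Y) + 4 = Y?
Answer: 4928679723969/6071296 ≈ 8.1180e+5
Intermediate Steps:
z(Y) = -4 + Y
w(M) = 2*M*(-8 + M) (w(M) = (M + (-4 - 4))*(M + M) = (M - 8)*(2*M) = (-8 + M)*(2*M) = 2*M*(-8 + M))
K = -96 (K = -3 + (433 - 526) = -3 - 93 = -96)
(1/(w(V) + K) - 901)**2 = (1/(2*40*(-8 + 40) - 96) - 901)**2 = (1/(2*40*32 - 96) - 901)**2 = (1/(2560 - 96) - 901)**2 = (1/2464 - 901)**2 = (-2220063/2464)**2 = 4928679723969/6071296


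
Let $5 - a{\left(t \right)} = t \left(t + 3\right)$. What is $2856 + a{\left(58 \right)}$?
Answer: $-677$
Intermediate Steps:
$a{\left(t \right)} = 5 - t \left(3 + t\right)$ ($a{\left(t \right)} = 5 - t \left(t + 3\right) = 5 - t \left(3 + t\right)$)
$2856 + a{\left(58 \right)} = 2856 - 3533 = -677$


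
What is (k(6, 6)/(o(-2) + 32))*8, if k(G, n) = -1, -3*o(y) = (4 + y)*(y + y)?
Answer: -3/13 ≈ -0.23077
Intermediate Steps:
o(y) = -2*y*(4 + y)/3 (o(y) = -(4 + y)*(y + y)/3 = -(4 + y)*2*y/3 = -2*y*(4 + y)/3)
(k(6, 6)/(o(-2) + 32))*8 = (-1/(-⅔*(-2)*(4 - 2) + 32))*8 = (-1/(-⅔*(-2)*2 + 32))*8 = (-1/(8/3 + 32))*8 = (-1/(104/3))*8 = ((3/104)*(-1))*8 = -3/104*8 = -3/13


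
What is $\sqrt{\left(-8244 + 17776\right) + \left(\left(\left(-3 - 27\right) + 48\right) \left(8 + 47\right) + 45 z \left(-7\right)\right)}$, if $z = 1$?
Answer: $\sqrt{10207} \approx 101.03$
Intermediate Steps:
$\sqrt{\left(-8244 + 17776\right) + \left(\left(\left(-3 - 27\right) + 48\right) \left(8 + 47\right) + 45 z \left(-7\right)\right)} = \sqrt{\left(-8244 + 17776\right) + \left(\left(\left(-3 - 27\right) + 48\right) \left(8 + 47\right) + 45 \cdot 1 \left(-7\right)\right)} = \sqrt{9532 + \left(\left(\left(-3 - 27\right) + 48\right) 55 + 45 \left(-7\right)\right)} = \sqrt{9532 - \left(315 - \left(-30 + 48\right) 55\right)} = \sqrt{9532 + \left(18 \cdot 55 - 315\right)} = \sqrt{9532 + \left(990 - 315\right)} = \sqrt{9532 + 675} = \sqrt{10207}$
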